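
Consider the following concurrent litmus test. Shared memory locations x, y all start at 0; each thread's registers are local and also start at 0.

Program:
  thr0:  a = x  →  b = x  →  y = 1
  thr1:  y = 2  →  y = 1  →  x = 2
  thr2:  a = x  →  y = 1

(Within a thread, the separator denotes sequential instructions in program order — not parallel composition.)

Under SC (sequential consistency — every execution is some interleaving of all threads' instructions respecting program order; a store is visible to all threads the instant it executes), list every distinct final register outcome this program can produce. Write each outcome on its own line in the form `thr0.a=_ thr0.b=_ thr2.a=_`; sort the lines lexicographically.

thr0.a=0 thr0.b=0 thr2.a=0
thr0.a=0 thr0.b=0 thr2.a=2
thr0.a=0 thr0.b=2 thr2.a=0
thr0.a=0 thr0.b=2 thr2.a=2
thr0.a=2 thr0.b=2 thr2.a=0
thr0.a=2 thr0.b=2 thr2.a=2

outcome vector order: (thr0.a,thr0.b,thr2.a)
|SC outcomes| = 6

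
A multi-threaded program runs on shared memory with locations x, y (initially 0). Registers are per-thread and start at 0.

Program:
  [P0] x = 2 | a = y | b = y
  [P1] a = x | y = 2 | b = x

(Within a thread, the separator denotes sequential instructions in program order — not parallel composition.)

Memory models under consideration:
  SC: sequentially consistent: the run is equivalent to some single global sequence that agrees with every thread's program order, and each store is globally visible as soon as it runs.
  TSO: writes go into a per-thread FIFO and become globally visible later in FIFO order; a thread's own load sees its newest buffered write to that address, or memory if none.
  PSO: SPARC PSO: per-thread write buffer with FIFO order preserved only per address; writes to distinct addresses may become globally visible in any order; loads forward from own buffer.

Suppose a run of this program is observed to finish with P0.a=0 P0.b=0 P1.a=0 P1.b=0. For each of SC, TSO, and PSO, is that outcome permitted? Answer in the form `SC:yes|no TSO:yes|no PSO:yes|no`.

SC:no TSO:yes PSO:yes

outcome vector order: (P0.a,P0.b,P1.a,P1.b)
under SC → 0002, 0022, 0202, 0222, 2200, 2202, 2222
under TSO → 0000, 0002, 0022, 0200, 0202, 0222, 2200, 2202, 2222
under PSO → 0000, 0002, 0022, 0200, 0202, 0222, 2200, 2202, 2222
target 0000 ∈ {TSO,PSO}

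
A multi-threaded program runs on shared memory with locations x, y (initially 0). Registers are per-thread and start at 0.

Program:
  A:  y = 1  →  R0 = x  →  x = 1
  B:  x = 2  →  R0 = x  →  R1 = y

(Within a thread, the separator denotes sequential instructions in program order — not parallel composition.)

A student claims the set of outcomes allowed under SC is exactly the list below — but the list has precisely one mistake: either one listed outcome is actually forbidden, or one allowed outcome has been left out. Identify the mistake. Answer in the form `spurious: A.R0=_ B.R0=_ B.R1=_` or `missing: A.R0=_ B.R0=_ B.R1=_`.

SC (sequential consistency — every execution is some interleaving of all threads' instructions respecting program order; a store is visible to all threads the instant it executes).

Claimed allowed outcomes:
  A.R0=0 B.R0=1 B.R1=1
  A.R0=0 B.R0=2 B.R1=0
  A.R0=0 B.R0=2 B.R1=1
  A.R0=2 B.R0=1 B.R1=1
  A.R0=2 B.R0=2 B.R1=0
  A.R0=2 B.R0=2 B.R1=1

spurious: A.R0=0 B.R0=2 B.R1=0

outcome vector order: (A.R0,B.R0,B.R1)
under SC → <0 1 1> <0 2 1> <2 1 1> <2 2 0> <2 2 1>
claimed∖SC = {<0 2 0>}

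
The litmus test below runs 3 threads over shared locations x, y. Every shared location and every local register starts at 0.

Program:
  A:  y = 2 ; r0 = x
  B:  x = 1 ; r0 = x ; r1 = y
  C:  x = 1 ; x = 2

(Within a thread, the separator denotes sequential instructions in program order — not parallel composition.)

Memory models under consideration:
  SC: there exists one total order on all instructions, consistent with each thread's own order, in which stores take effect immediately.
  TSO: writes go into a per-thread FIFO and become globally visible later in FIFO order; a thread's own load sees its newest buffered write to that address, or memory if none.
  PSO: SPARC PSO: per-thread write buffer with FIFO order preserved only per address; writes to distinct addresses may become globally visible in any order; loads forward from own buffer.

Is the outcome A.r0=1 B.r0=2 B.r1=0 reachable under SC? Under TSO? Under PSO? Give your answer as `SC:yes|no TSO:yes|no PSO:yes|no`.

SC:no TSO:yes PSO:yes

outcome vector order: (A.r0,B.r0,B.r1)
SC (9): 012 022 110 112 122 210 212 220 222
TSO (12): 010 012 020 022 110 112 120 122 210 212 220 222
PSO (12): 010 012 020 022 110 112 120 122 210 212 220 222
target 120 ∈ {TSO,PSO}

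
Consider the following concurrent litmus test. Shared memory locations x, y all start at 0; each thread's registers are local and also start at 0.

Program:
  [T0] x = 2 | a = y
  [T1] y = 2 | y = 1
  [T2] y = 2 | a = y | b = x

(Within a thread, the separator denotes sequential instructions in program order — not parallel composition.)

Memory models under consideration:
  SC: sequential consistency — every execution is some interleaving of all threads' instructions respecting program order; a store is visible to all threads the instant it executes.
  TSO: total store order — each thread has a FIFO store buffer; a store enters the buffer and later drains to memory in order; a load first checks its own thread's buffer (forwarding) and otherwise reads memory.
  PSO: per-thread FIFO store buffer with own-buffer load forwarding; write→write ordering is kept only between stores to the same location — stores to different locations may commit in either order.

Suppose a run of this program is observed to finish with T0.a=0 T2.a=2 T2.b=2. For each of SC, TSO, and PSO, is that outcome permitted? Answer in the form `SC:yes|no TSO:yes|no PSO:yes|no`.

SC:yes TSO:yes PSO:yes

outcome vector order: (T0.a,T2.a,T2.b)
SC: 9 outcomes — {0/1/2 0/2/2 1/1/0 1/1/2 1/2/0 1/2/2 2/1/2 2/2/0 2/2/2}
TSO: 12 outcomes — {0/1/0 0/1/2 0/2/0 0/2/2 1/1/0 1/1/2 1/2/0 1/2/2 2/1/0 2/1/2 2/2/0 2/2/2}
PSO: 12 outcomes — {0/1/0 0/1/2 0/2/0 0/2/2 1/1/0 1/1/2 1/2/0 1/2/2 2/1/0 2/1/2 2/2/0 2/2/2}
target 0/2/2 ∈ {SC,TSO,PSO}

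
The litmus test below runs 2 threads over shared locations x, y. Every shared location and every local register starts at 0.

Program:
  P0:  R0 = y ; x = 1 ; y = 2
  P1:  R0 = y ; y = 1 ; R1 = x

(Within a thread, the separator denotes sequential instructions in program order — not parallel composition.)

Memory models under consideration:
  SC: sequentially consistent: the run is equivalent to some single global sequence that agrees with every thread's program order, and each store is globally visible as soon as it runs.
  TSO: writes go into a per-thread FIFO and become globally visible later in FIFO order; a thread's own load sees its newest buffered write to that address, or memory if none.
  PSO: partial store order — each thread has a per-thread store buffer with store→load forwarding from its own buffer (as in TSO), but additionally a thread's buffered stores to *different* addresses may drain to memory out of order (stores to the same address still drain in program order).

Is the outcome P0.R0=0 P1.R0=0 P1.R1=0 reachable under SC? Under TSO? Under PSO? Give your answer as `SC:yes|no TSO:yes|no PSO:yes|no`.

SC:yes TSO:yes PSO:yes

outcome vector order: (P0.R0,P1.R0,P1.R1)
SC: 5 outcomes — {(0,0,0) (0,0,1) (0,2,1) (1,0,0) (1,0,1)}
TSO: 5 outcomes — {(0,0,0) (0,0,1) (0,2,1) (1,0,0) (1,0,1)}
PSO: 6 outcomes — {(0,0,0) (0,0,1) (0,2,0) (0,2,1) (1,0,0) (1,0,1)}
target (0,0,0) ∈ {SC,TSO,PSO}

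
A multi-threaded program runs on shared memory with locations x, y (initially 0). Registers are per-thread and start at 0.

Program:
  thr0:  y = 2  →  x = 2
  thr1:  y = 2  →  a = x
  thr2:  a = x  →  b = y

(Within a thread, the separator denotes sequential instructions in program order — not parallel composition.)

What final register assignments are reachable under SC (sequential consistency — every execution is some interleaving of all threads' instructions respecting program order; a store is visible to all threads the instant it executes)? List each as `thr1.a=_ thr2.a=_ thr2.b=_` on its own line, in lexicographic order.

thr1.a=0 thr2.a=0 thr2.b=0
thr1.a=0 thr2.a=0 thr2.b=2
thr1.a=0 thr2.a=2 thr2.b=2
thr1.a=2 thr2.a=0 thr2.b=0
thr1.a=2 thr2.a=0 thr2.b=2
thr1.a=2 thr2.a=2 thr2.b=2

outcome vector order: (thr1.a,thr2.a,thr2.b)
|SC outcomes| = 6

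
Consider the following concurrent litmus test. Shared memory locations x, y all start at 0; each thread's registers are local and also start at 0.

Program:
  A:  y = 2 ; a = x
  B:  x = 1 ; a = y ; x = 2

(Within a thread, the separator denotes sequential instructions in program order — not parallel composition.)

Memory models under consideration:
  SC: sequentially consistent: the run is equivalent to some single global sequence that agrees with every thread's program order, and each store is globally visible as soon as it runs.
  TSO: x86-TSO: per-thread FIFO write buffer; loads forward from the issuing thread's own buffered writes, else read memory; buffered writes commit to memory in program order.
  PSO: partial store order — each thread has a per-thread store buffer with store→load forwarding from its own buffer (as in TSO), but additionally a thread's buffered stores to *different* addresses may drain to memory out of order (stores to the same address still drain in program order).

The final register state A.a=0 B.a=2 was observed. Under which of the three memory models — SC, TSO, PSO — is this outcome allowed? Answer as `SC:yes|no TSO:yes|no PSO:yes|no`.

outcome vector order: (A.a,B.a)
under SC → 02, 10, 12, 20, 22
under TSO → 00, 02, 10, 12, 20, 22
under PSO → 00, 02, 10, 12, 20, 22
target 02 ∈ {SC,TSO,PSO}

SC:yes TSO:yes PSO:yes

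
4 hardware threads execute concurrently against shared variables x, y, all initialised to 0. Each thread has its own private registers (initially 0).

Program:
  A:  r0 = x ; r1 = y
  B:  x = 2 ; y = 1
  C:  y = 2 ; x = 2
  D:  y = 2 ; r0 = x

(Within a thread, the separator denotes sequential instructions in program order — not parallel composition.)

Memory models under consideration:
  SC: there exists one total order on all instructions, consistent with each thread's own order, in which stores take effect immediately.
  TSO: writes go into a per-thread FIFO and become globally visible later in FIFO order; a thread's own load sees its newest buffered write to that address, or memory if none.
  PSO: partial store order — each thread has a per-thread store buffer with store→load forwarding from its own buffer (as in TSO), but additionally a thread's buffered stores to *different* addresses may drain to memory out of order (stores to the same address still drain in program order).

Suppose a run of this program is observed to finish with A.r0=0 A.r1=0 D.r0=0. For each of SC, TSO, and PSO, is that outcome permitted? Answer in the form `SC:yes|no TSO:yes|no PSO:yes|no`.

outcome vector order: (A.r0,A.r1,D.r0)
SC: 11 outcomes — {<0 0 0>; <0 0 2>; <0 1 0>; <0 1 2>; <0 2 0>; <0 2 2>; <2 0 2>; <2 1 0>; <2 1 2>; <2 2 0>; <2 2 2>}
TSO: 12 outcomes — {<0 0 0>; <0 0 2>; <0 1 0>; <0 1 2>; <0 2 0>; <0 2 2>; <2 0 0>; <2 0 2>; <2 1 0>; <2 1 2>; <2 2 0>; <2 2 2>}
PSO: 12 outcomes — {<0 0 0>; <0 0 2>; <0 1 0>; <0 1 2>; <0 2 0>; <0 2 2>; <2 0 0>; <2 0 2>; <2 1 0>; <2 1 2>; <2 2 0>; <2 2 2>}
target <0 0 0> ∈ {SC,TSO,PSO}

SC:yes TSO:yes PSO:yes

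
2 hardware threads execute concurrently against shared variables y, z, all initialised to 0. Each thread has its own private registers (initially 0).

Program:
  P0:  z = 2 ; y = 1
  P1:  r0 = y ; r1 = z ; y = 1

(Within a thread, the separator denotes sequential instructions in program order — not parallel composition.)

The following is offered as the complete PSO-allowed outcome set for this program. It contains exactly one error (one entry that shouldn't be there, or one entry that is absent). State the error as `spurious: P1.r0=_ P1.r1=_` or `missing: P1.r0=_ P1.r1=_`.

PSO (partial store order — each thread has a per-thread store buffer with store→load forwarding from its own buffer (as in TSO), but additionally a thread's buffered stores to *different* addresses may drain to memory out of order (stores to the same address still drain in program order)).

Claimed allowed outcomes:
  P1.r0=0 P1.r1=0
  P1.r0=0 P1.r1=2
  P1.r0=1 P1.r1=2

missing: P1.r0=1 P1.r1=0

outcome vector order: (P1.r0,P1.r1)
under PSO → <0 0>, <0 2>, <1 0>, <1 2>
PSO∖claimed = {<1 0>}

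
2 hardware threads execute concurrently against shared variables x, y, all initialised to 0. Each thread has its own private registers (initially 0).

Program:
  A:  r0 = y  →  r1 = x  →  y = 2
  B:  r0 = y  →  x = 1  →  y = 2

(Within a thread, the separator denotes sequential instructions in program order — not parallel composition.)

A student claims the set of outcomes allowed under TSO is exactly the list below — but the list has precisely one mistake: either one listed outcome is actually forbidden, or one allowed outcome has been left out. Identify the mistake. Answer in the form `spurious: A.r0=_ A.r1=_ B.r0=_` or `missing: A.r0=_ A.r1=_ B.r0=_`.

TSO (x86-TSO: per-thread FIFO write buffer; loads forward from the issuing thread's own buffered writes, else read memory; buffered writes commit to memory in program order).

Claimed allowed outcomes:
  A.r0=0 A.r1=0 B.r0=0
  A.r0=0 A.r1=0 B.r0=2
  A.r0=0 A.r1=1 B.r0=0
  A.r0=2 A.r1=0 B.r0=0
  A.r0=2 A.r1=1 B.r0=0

outcome vector order: (A.r0,A.r1,B.r0)
under TSO → <0 0 0>, <0 0 2>, <0 1 0>, <2 1 0>
claimed∖TSO = {<2 0 0>}

spurious: A.r0=2 A.r1=0 B.r0=0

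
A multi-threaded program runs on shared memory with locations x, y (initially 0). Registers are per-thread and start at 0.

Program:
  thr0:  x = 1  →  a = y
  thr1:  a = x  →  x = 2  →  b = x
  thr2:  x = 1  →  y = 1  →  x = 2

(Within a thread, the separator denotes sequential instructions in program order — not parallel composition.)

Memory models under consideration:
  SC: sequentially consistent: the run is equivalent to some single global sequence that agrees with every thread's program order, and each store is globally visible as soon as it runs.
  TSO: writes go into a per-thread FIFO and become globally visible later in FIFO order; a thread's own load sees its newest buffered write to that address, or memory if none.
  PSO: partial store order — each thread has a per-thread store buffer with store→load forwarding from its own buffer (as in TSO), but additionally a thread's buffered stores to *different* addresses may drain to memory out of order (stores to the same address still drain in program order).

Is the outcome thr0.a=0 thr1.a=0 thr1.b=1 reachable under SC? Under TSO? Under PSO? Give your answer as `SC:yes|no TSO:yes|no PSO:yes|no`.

SC:yes TSO:yes PSO:yes

outcome vector order: (thr0.a,thr1.a,thr1.b)
under SC → 0/0/1 0/0/2 0/1/1 0/1/2 0/2/2 1/0/1 1/0/2 1/1/1 1/1/2 1/2/1 1/2/2
under TSO → 0/0/1 0/0/2 0/1/1 0/1/2 0/2/1 0/2/2 1/0/1 1/0/2 1/1/1 1/1/2 1/2/1 1/2/2
under PSO → 0/0/1 0/0/2 0/1/1 0/1/2 0/2/1 0/2/2 1/0/1 1/0/2 1/1/1 1/1/2 1/2/1 1/2/2
target 0/0/1 ∈ {SC,TSO,PSO}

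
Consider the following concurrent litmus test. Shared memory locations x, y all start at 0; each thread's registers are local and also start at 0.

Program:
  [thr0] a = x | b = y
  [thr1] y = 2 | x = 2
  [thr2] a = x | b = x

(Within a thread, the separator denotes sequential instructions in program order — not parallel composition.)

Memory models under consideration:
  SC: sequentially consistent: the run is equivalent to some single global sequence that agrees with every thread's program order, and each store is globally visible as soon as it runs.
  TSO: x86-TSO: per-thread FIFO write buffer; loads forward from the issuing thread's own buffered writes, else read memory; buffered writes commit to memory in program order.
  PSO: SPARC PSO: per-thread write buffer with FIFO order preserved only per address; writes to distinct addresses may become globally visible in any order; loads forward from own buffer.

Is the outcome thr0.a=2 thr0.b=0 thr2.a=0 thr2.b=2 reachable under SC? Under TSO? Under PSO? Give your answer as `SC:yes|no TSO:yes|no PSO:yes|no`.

outcome vector order: (thr0.a,thr0.b,thr2.a,thr2.b)
[SC] allowed = {<0 0 0 0>; <0 0 0 2>; <0 0 2 2>; <0 2 0 0>; <0 2 0 2>; <0 2 2 2>; <2 2 0 0>; <2 2 0 2>; <2 2 2 2>}
[TSO] allowed = {<0 0 0 0>; <0 0 0 2>; <0 0 2 2>; <0 2 0 0>; <0 2 0 2>; <0 2 2 2>; <2 2 0 0>; <2 2 0 2>; <2 2 2 2>}
[PSO] allowed = {<0 0 0 0>; <0 0 0 2>; <0 0 2 2>; <0 2 0 0>; <0 2 0 2>; <0 2 2 2>; <2 0 0 0>; <2 0 0 2>; <2 0 2 2>; <2 2 0 0>; <2 2 0 2>; <2 2 2 2>}
target <2 0 0 2> ∈ {PSO}

SC:no TSO:no PSO:yes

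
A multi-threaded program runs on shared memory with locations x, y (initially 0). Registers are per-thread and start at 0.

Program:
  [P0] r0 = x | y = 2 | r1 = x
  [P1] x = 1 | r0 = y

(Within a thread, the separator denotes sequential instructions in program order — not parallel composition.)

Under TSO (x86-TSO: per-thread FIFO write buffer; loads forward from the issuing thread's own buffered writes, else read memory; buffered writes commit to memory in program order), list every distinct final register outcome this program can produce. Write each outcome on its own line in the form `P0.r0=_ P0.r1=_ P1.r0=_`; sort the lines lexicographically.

P0.r0=0 P0.r1=0 P1.r0=0
P0.r0=0 P0.r1=0 P1.r0=2
P0.r0=0 P0.r1=1 P1.r0=0
P0.r0=0 P0.r1=1 P1.r0=2
P0.r0=1 P0.r1=1 P1.r0=0
P0.r0=1 P0.r1=1 P1.r0=2

outcome vector order: (P0.r0,P0.r1,P1.r0)
|TSO outcomes| = 6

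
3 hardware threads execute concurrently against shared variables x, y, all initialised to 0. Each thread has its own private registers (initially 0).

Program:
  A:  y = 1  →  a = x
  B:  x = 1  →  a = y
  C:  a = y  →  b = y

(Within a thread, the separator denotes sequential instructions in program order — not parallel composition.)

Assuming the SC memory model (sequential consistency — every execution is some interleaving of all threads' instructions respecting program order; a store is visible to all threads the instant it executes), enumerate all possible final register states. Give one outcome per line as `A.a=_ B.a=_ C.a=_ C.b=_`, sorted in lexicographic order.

A.a=0 B.a=1 C.a=0 C.b=0
A.a=0 B.a=1 C.a=0 C.b=1
A.a=0 B.a=1 C.a=1 C.b=1
A.a=1 B.a=0 C.a=0 C.b=0
A.a=1 B.a=0 C.a=0 C.b=1
A.a=1 B.a=0 C.a=1 C.b=1
A.a=1 B.a=1 C.a=0 C.b=0
A.a=1 B.a=1 C.a=0 C.b=1
A.a=1 B.a=1 C.a=1 C.b=1

outcome vector order: (A.a,B.a,C.a,C.b)
|SC outcomes| = 9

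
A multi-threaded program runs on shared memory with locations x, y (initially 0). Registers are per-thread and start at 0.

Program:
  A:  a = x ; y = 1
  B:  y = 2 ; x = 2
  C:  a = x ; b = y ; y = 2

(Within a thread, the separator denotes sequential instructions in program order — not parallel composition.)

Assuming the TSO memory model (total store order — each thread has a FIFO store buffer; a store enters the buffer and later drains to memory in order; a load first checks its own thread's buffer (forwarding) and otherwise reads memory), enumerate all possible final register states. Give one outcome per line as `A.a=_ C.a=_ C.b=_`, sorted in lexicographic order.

A.a=0 C.a=0 C.b=0
A.a=0 C.a=0 C.b=1
A.a=0 C.a=0 C.b=2
A.a=0 C.a=2 C.b=1
A.a=0 C.a=2 C.b=2
A.a=2 C.a=0 C.b=0
A.a=2 C.a=0 C.b=1
A.a=2 C.a=0 C.b=2
A.a=2 C.a=2 C.b=1
A.a=2 C.a=2 C.b=2

outcome vector order: (A.a,C.a,C.b)
|TSO outcomes| = 10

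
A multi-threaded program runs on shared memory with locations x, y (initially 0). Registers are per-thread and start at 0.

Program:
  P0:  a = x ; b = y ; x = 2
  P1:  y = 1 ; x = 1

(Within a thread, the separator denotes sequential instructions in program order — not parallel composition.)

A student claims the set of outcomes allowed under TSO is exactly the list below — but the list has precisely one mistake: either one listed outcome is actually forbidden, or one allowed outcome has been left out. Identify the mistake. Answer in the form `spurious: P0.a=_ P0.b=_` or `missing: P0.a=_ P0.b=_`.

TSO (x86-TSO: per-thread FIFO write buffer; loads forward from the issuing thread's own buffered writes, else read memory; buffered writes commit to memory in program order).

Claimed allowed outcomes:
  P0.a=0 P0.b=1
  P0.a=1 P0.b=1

missing: P0.a=0 P0.b=0

outcome vector order: (P0.a,P0.b)
[TSO] allowed = {<0 0>, <0 1>, <1 1>}
TSO∖claimed = {<0 0>}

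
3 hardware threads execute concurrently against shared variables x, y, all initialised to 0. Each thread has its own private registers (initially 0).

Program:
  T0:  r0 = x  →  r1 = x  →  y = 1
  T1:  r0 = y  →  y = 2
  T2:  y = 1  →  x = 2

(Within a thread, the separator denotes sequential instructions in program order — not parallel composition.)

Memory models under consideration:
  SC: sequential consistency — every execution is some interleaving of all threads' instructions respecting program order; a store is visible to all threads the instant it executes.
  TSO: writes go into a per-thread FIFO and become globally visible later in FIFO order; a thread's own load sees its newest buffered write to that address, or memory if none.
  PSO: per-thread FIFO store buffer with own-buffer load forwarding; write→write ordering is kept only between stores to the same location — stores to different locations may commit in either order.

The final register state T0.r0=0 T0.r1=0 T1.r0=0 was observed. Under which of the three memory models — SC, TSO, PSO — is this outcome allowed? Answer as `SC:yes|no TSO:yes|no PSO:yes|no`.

outcome vector order: (T0.r0,T0.r1,T1.r0)
under SC → (0,0,0) (0,0,1) (0,2,0) (0,2,1) (2,2,0) (2,2,1)
under TSO → (0,0,0) (0,0,1) (0,2,0) (0,2,1) (2,2,0) (2,2,1)
under PSO → (0,0,0) (0,0,1) (0,2,0) (0,2,1) (2,2,0) (2,2,1)
target (0,0,0) ∈ {SC,TSO,PSO}

SC:yes TSO:yes PSO:yes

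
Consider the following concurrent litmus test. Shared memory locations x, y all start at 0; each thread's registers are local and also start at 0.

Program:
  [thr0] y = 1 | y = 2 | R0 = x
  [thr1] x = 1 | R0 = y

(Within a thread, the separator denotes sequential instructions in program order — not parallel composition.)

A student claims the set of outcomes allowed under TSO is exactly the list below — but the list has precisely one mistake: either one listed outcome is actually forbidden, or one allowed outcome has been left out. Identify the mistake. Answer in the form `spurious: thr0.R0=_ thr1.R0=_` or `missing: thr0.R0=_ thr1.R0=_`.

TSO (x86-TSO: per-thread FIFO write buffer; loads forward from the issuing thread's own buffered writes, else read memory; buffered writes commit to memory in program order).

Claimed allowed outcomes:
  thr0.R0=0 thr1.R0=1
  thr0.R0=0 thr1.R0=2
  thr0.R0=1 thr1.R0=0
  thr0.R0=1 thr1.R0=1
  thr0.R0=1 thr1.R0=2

outcome vector order: (thr0.R0,thr1.R0)
TSO: 6 outcomes — {<0 0> <0 1> <0 2> <1 0> <1 1> <1 2>}
TSO∖claimed = {<0 0>}

missing: thr0.R0=0 thr1.R0=0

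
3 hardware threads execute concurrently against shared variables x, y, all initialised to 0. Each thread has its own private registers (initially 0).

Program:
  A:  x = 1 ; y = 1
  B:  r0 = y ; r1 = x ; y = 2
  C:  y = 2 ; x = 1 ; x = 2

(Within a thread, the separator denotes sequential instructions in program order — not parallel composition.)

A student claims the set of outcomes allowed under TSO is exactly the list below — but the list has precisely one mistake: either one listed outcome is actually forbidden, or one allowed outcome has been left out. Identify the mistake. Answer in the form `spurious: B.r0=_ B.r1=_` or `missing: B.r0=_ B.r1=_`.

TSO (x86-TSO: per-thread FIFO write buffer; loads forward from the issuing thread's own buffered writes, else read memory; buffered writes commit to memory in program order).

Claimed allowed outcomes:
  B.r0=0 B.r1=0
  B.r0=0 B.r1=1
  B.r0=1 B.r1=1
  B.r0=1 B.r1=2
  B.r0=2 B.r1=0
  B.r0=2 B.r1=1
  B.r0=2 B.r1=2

missing: B.r0=0 B.r1=2

outcome vector order: (B.r0,B.r1)
TSO (8): (0,0), (0,1), (0,2), (1,1), (1,2), (2,0), (2,1), (2,2)
TSO∖claimed = {(0,2)}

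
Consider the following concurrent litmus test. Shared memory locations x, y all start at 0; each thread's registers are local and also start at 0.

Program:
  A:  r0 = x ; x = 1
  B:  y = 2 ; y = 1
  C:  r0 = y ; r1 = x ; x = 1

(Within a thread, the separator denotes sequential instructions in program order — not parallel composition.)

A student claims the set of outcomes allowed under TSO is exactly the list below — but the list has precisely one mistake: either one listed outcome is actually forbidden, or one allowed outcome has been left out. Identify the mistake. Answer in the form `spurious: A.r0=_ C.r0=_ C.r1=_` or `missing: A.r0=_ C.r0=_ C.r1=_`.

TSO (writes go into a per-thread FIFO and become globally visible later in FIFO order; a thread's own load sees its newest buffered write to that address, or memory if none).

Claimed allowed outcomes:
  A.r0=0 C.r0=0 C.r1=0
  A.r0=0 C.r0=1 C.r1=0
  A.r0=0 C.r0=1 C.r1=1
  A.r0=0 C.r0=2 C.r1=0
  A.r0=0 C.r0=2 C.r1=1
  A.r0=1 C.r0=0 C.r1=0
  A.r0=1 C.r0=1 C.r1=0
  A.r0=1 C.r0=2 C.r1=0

outcome vector order: (A.r0,C.r0,C.r1)
under TSO → <0 0 0>; <0 0 1>; <0 1 0>; <0 1 1>; <0 2 0>; <0 2 1>; <1 0 0>; <1 1 0>; <1 2 0>
TSO∖claimed = {<0 0 1>}

missing: A.r0=0 C.r0=0 C.r1=1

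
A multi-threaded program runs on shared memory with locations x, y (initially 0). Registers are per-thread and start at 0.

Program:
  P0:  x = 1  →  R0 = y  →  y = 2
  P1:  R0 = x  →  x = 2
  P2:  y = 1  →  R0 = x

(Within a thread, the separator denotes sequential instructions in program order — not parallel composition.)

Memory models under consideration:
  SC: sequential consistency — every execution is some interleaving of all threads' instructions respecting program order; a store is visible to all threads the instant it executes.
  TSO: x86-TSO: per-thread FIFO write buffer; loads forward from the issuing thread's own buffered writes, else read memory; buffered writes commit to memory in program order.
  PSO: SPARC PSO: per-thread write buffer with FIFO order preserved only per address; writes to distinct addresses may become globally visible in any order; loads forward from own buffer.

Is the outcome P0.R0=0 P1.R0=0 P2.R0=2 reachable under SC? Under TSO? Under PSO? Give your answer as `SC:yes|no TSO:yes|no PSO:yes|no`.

outcome vector order: (P0.R0,P1.R0,P2.R0)
SC (10): (0,0,1), (0,0,2), (0,1,1), (0,1,2), (1,0,0), (1,0,1), (1,0,2), (1,1,0), (1,1,1), (1,1,2)
TSO (12): (0,0,0), (0,0,1), (0,0,2), (0,1,0), (0,1,1), (0,1,2), (1,0,0), (1,0,1), (1,0,2), (1,1,0), (1,1,1), (1,1,2)
PSO (12): (0,0,0), (0,0,1), (0,0,2), (0,1,0), (0,1,1), (0,1,2), (1,0,0), (1,0,1), (1,0,2), (1,1,0), (1,1,1), (1,1,2)
target (0,0,2) ∈ {SC,TSO,PSO}

SC:yes TSO:yes PSO:yes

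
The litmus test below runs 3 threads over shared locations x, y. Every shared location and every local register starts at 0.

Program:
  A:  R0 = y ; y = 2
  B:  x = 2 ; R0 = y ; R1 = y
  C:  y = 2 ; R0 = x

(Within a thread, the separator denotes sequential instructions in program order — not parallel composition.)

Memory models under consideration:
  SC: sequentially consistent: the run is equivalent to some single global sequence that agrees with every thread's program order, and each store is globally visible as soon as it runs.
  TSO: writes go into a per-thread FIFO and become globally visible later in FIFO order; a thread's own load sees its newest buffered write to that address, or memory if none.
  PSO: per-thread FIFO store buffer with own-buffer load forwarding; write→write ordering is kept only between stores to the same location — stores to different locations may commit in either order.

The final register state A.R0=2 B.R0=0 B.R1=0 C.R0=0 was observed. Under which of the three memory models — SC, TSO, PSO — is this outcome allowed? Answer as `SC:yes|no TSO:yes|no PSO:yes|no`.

SC:no TSO:yes PSO:yes

outcome vector order: (A.R0,B.R0,B.R1,C.R0)
under SC → <0 0 0 2> <0 0 2 2> <0 2 2 0> <0 2 2 2> <2 0 0 2> <2 0 2 2> <2 2 2 0> <2 2 2 2>
under TSO → <0 0 0 0> <0 0 0 2> <0 0 2 0> <0 0 2 2> <0 2 2 0> <0 2 2 2> <2 0 0 0> <2 0 0 2> <2 0 2 0> <2 0 2 2> <2 2 2 0> <2 2 2 2>
under PSO → <0 0 0 0> <0 0 0 2> <0 0 2 0> <0 0 2 2> <0 2 2 0> <0 2 2 2> <2 0 0 0> <2 0 0 2> <2 0 2 0> <2 0 2 2> <2 2 2 0> <2 2 2 2>
target <2 0 0 0> ∈ {TSO,PSO}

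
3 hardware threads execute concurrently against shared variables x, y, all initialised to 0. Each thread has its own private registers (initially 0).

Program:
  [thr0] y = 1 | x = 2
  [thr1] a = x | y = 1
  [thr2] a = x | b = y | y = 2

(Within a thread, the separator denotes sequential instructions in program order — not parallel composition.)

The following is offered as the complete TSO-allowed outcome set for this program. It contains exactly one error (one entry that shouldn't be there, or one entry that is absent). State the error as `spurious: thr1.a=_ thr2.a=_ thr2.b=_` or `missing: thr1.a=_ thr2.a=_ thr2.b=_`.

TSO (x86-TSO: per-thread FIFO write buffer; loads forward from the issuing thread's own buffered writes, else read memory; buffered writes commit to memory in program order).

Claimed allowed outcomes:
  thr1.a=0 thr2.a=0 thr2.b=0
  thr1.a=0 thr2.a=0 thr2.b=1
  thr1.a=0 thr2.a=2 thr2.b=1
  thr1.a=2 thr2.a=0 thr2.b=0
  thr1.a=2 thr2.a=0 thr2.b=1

outcome vector order: (thr1.a,thr2.a,thr2.b)
TSO (6): <0 0 0>, <0 0 1>, <0 2 1>, <2 0 0>, <2 0 1>, <2 2 1>
TSO∖claimed = {<2 2 1>}

missing: thr1.a=2 thr2.a=2 thr2.b=1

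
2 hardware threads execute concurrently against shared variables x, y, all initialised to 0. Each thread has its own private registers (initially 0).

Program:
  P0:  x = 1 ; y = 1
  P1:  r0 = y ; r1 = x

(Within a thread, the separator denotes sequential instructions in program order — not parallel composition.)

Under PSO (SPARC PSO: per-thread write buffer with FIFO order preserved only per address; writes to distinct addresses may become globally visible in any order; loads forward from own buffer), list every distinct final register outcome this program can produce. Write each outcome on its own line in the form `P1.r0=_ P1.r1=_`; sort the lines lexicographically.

outcome vector order: (P1.r0,P1.r1)
|PSO outcomes| = 4

P1.r0=0 P1.r1=0
P1.r0=0 P1.r1=1
P1.r0=1 P1.r1=0
P1.r0=1 P1.r1=1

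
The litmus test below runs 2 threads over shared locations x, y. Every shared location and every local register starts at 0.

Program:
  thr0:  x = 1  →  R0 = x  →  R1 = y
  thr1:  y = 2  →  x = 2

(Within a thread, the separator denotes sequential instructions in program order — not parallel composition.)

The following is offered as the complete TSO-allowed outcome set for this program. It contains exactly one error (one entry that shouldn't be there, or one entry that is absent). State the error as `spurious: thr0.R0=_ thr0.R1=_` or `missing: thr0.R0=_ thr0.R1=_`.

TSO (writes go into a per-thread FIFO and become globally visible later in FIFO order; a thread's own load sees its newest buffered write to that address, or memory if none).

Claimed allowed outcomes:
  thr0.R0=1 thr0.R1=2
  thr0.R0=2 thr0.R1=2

missing: thr0.R0=1 thr0.R1=0

outcome vector order: (thr0.R0,thr0.R1)
[TSO] allowed = {(1,0), (1,2), (2,2)}
TSO∖claimed = {(1,0)}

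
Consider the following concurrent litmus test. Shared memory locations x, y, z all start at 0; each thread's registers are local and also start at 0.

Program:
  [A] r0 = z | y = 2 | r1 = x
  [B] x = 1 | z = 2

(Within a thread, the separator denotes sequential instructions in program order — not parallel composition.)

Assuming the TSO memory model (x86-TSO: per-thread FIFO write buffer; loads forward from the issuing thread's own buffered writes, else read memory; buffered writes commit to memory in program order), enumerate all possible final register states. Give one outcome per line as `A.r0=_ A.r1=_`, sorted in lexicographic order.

A.r0=0 A.r1=0
A.r0=0 A.r1=1
A.r0=2 A.r1=1

outcome vector order: (A.r0,A.r1)
|TSO outcomes| = 3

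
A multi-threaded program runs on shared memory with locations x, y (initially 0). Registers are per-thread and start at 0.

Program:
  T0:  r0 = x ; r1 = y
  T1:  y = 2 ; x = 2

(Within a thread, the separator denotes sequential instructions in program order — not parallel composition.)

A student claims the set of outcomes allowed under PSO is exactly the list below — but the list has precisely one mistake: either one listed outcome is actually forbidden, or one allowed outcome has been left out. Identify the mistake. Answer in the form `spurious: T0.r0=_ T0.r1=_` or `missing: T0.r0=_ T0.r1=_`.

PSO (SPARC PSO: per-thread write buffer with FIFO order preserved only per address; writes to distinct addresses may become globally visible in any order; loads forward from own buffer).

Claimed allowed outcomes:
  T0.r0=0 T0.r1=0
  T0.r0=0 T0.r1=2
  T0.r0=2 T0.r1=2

outcome vector order: (T0.r0,T0.r1)
PSO: 4 outcomes — {0/0; 0/2; 2/0; 2/2}
PSO∖claimed = {2/0}

missing: T0.r0=2 T0.r1=0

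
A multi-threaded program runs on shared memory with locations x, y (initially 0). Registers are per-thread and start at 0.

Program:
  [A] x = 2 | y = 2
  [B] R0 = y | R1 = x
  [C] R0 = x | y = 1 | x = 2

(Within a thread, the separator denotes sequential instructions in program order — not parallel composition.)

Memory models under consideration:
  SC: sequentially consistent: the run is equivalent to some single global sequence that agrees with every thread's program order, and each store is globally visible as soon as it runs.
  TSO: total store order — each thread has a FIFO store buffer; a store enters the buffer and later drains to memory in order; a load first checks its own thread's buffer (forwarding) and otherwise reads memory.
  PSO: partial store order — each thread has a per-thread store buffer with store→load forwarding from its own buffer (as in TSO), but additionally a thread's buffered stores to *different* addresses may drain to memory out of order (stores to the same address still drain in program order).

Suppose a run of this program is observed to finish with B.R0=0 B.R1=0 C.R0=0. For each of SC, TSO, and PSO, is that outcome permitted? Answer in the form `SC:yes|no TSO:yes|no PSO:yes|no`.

SC:yes TSO:yes PSO:yes

outcome vector order: (B.R0,B.R1,C.R0)
under SC → 000, 002, 020, 022, 100, 120, 122, 220, 222
under TSO → 000, 002, 020, 022, 100, 120, 122, 220, 222
under PSO → 000, 002, 020, 022, 100, 120, 122, 200, 202, 220, 222
target 000 ∈ {SC,TSO,PSO}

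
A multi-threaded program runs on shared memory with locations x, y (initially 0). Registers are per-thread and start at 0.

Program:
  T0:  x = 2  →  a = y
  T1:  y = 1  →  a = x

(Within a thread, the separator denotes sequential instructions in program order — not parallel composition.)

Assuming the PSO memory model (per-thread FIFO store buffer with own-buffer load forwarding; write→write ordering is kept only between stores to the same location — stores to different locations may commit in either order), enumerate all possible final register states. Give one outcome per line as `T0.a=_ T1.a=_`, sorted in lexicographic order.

outcome vector order: (T0.a,T1.a)
|PSO outcomes| = 4

T0.a=0 T1.a=0
T0.a=0 T1.a=2
T0.a=1 T1.a=0
T0.a=1 T1.a=2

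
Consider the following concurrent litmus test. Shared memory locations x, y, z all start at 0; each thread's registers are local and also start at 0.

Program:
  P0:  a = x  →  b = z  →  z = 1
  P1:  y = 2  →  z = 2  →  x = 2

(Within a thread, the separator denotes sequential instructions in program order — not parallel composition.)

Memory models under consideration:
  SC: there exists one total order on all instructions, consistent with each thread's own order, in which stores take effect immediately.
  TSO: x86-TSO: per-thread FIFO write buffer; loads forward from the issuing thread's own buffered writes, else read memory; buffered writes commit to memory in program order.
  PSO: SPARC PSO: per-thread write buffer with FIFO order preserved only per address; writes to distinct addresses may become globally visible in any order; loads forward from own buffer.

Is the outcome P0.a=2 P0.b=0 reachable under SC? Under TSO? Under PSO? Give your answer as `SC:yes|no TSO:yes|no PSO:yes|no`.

outcome vector order: (P0.a,P0.b)
under SC → 00, 02, 22
under TSO → 00, 02, 22
under PSO → 00, 02, 20, 22
target 20 ∈ {PSO}

SC:no TSO:no PSO:yes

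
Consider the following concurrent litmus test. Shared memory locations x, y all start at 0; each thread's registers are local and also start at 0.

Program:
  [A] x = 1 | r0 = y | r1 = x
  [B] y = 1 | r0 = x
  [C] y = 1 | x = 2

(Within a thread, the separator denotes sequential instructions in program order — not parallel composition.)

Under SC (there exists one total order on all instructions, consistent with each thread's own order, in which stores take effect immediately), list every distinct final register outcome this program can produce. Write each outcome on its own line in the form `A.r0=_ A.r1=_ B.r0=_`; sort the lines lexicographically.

A.r0=0 A.r1=1 B.r0=1
A.r0=0 A.r1=1 B.r0=2
A.r0=0 A.r1=2 B.r0=1
A.r0=0 A.r1=2 B.r0=2
A.r0=1 A.r1=1 B.r0=0
A.r0=1 A.r1=1 B.r0=1
A.r0=1 A.r1=1 B.r0=2
A.r0=1 A.r1=2 B.r0=0
A.r0=1 A.r1=2 B.r0=1
A.r0=1 A.r1=2 B.r0=2

outcome vector order: (A.r0,A.r1,B.r0)
|SC outcomes| = 10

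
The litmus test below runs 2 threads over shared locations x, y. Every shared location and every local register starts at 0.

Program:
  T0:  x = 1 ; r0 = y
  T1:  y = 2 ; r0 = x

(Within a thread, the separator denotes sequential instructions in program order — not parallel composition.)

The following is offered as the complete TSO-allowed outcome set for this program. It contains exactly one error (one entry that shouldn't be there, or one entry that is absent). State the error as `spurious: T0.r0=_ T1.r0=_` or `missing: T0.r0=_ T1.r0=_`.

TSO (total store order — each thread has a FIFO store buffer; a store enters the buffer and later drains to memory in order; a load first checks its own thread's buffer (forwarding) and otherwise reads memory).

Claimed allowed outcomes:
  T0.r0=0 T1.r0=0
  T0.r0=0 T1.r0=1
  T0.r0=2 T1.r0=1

outcome vector order: (T0.r0,T1.r0)
under TSO → (0,0), (0,1), (2,0), (2,1)
TSO∖claimed = {(2,0)}

missing: T0.r0=2 T1.r0=0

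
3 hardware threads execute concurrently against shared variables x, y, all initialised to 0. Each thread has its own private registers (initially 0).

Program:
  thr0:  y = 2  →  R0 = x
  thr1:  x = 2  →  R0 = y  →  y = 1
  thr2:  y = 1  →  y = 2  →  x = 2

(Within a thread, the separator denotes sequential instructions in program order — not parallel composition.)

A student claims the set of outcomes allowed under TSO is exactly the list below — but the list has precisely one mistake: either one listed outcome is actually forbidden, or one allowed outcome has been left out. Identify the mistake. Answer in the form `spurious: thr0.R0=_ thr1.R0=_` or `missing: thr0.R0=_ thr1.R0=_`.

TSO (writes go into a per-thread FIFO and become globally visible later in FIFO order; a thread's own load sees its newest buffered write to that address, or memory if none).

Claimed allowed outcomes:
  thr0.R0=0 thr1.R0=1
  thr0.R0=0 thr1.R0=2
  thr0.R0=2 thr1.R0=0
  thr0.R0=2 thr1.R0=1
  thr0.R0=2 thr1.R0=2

missing: thr0.R0=0 thr1.R0=0

outcome vector order: (thr0.R0,thr1.R0)
TSO (6): 00 01 02 20 21 22
TSO∖claimed = {00}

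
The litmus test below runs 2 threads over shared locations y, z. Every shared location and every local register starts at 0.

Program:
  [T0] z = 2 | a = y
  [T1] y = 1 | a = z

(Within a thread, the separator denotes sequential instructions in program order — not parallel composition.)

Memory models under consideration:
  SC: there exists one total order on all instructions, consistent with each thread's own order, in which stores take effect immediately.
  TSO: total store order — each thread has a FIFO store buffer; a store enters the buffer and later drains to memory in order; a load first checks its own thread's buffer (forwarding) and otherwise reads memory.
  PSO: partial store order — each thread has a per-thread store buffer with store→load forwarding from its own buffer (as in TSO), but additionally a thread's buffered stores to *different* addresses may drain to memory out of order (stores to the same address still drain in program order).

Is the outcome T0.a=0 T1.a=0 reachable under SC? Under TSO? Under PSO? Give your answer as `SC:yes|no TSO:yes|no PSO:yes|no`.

SC:no TSO:yes PSO:yes

outcome vector order: (T0.a,T1.a)
SC (3): 02, 10, 12
TSO (4): 00, 02, 10, 12
PSO (4): 00, 02, 10, 12
target 00 ∈ {TSO,PSO}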